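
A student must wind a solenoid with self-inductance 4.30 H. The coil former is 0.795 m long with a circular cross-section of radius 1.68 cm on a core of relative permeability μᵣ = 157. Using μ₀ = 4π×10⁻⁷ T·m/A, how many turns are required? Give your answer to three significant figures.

N ≈ 4420 turns

A = πr² = π(1.680×10^-2 m)² = 8.867×10^-4 m².
From L = μ₀μᵣN²A/ℓ, N = √(Lℓ / (μ₀μᵣA)).
N = √[(4.3)(0.795) / ((4π×10⁻⁷)(157)×8.867×10^-4)] = √(1.954×10^7) ≈ 4420.6.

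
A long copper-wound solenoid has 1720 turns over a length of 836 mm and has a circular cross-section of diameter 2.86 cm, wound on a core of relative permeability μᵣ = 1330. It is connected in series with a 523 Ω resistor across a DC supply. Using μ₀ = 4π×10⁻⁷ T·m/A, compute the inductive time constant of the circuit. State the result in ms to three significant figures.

A = π(d/2)² = π(1.430×10^-2 m)² = 6.424×10^-4 m².
L = μ₀μᵣN²A/ℓ = (4π×10⁻⁷)(1330)(1720)²(6.424×10^-4)/(0.836) = 3.8 H.
τ = L/R = (3.8)/(523) = 7.2649×10^-3 s.

τ ≈ 7.26 ms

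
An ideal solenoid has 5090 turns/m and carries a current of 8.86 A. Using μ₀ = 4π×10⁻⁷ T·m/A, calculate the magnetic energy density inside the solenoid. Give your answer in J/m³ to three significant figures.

u ≈ 1280 J/m³

B = μ₀nI = (4π×10⁻⁷)(5.090×10^3)(8.86) = 5.667×10^-2 T.
u = B²/(2μ₀) = (5.667×10^-2)²/(2×4π×10⁻⁷) = 1.278×10^3 J/m³.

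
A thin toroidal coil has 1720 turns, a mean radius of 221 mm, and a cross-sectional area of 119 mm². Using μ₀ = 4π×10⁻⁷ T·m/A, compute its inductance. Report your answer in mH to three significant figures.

L ≈ 0.319 mH

For a thin toroid, L = μ₀N²A/(2πR).
L = (4π×10⁻⁷)(1720)²(1.190×10^-4) / (2π×0.221 m) = 3.186×10^-4 H.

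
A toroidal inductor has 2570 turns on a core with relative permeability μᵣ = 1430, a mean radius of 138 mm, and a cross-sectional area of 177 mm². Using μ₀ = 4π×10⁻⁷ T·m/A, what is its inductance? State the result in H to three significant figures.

For a thin toroid, L = μ₀μᵣN²A/(2πR).
L = (4π×10⁻⁷)(1430)(2570)²(1.770×10^-4) / (2π×0.138 m) = 2.423 H.

L ≈ 2.42 H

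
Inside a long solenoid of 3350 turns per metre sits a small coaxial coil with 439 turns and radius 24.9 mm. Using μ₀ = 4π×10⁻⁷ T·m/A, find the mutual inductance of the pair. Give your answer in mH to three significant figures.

The outer solenoid produces a uniform field B₁ = μ₀n₁I₁ across the inner coil,
so the flux linkage is N₂Φ = N₂B₁A₂ = μ₀n₁N₂A₂·I₁, giving M = μ₀n₁N₂A₂.
A₂ = πr² = π(2.490×10^-2 m)² = 1.948×10^-3 m².
M = (4π×10⁻⁷)(3350)(439)(1.948×10^-3) = 3.600×10^-3 H.

M ≈ 3.60 mH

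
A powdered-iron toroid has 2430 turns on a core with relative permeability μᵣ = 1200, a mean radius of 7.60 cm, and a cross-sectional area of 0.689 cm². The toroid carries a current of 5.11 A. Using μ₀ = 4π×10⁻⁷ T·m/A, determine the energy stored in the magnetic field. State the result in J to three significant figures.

L = μ₀μᵣN²A/(2πR) = (4π×10⁻⁷)(1200)(2430)²(6.890×10^-5)/(2π×7.600×10^-2) = 1.2848 H.
U = ½LI² = ½(1.2848)(5.11)² = 16.77 J.

U ≈ 16.8 J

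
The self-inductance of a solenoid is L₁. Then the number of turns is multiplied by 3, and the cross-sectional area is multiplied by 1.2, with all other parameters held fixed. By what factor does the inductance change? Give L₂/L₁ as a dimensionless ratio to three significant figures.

For a solenoid, L ∝ μᵣN²A/ℓ.
L₂/L₁ = (3)^2 × (1.2) = 10.8.

L₂/L₁ = 10.8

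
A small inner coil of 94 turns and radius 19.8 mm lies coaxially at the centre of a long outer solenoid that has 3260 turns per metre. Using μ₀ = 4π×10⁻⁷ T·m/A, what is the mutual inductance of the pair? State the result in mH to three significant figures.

The outer solenoid produces a uniform field B₁ = μ₀n₁I₁ across the inner coil,
so the flux linkage is N₂Φ = N₂B₁A₂ = μ₀n₁N₂A₂·I₁, giving M = μ₀n₁N₂A₂.
A₂ = πr² = π(1.980×10^-2 m)² = 1.232×10^-3 m².
M = (4π×10⁻⁷)(3260)(94)(1.232×10^-3) = 4.743×10^-4 H.

M ≈ 0.474 mH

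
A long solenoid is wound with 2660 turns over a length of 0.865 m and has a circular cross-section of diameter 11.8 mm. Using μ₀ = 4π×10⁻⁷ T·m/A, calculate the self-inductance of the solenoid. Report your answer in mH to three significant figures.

L ≈ 1.12 mH

A = π(d/2)² = π(5.900×10^-3 m)² = 1.094×10^-4 m².
For a long solenoid, L = μ₀N²A/ℓ.
L = (4π×10⁻⁷)(2660)²(1.094×10^-4)/(0.865 m) = 1.124×10^-3 H.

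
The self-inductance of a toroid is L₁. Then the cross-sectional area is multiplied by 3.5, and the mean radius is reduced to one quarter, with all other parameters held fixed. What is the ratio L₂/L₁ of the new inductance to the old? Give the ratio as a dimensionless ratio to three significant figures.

For a toroid, L ∝ μᵣN²A/R.
L₂/L₁ = (3.5) × (0.25)^-1 = 14.0.

L₂/L₁ = 14.0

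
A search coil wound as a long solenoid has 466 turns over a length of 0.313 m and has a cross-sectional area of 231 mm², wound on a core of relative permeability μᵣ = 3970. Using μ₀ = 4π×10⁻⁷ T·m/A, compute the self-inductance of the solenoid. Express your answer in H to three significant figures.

L ≈ 0.800 H

A = 231 mm² = 2.310×10^-4 m².
For a long solenoid, L = μ₀μᵣN²A/ℓ.
L = (4π×10⁻⁷)(3970)(466)²(2.310×10^-4)/(0.313 m) = 0.7995 H.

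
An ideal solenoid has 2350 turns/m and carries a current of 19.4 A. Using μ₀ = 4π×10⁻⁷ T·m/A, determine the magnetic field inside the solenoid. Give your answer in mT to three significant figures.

Inside a long solenoid, B = μ₀nI.
B = (4π×10⁻⁷)(2.350×10^3 m⁻¹)(19.4 A) = 5.729×10^-2 T.

B ≈ 57.3 mT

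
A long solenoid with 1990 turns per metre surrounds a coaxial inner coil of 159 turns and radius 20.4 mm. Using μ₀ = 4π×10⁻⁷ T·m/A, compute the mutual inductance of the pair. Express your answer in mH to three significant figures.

M ≈ 0.520 mH

The outer solenoid produces a uniform field B₁ = μ₀n₁I₁ across the inner coil,
so the flux linkage is N₂Φ = N₂B₁A₂ = μ₀n₁N₂A₂·I₁, giving M = μ₀n₁N₂A₂.
A₂ = πr² = π(2.040×10^-2 m)² = 1.307×10^-3 m².
M = (4π×10⁻⁷)(1990)(159)(1.307×10^-3) = 5.198×10^-4 H.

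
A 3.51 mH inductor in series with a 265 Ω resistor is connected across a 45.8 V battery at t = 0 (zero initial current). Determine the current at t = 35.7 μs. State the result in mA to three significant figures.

I ≈ 161 mA

τ = L/R = 3.510×10^-3/265 = 1.3245×10^-5 s; final current I_∞ = ε/R = 45.8/265 = 0.1728 A.
I(t) = I_∞(1 − e^(−t/τ)) with t/τ = 2.695.
I = (0.1728)(1 − e^(−2.695)) = 0.1612 A.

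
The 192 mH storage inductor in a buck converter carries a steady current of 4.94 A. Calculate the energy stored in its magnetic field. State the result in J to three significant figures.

Stored magnetic energy: U = ½LI².
U = ½(0.192 H)(4.94 A)² = 2.343 J.

U ≈ 2.34 J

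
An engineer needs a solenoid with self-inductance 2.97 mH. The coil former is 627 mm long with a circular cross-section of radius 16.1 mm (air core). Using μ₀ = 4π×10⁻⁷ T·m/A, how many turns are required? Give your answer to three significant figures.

N ≈ 1350 turns

A = πr² = π(1.610×10^-2 m)² = 8.143×10^-4 m².
From L = μ₀N²A/ℓ, N = √(Lℓ / (μ₀A)).
N = √[(2.970×10^-3)(0.627) / ((4π×10⁻⁷)×8.143×10^-4)] = √(1.820×10^6) ≈ 1349.0.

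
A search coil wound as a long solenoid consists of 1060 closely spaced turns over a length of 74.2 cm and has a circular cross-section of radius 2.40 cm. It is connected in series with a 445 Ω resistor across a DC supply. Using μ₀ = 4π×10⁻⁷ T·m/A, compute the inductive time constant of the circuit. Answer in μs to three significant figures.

A = πr² = π(2.400×10^-2 m)² = 1.810×10^-3 m².
L = μ₀N²A/ℓ = (4π×10⁻⁷)(1060)²(1.810×10^-3)/(0.742) = 3.443×10^-3 H.
τ = L/R = (3.443×10^-3)/(445) = 7.738×10^-6 s.

τ ≈ 7.74 μs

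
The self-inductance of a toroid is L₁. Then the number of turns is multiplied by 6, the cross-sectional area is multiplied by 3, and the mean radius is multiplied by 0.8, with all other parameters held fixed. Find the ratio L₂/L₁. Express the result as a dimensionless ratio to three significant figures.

For a toroid, L ∝ μᵣN²A/R.
L₂/L₁ = (6)^2 × (3) × (0.8)^-1 = 135.

L₂/L₁ = 135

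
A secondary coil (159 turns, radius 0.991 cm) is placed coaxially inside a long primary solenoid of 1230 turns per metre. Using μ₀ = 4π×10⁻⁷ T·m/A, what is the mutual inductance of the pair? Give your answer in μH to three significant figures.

M ≈ 75.8 μH

The outer solenoid produces a uniform field B₁ = μ₀n₁I₁ across the inner coil,
so the flux linkage is N₂Φ = N₂B₁A₂ = μ₀n₁N₂A₂·I₁, giving M = μ₀n₁N₂A₂.
A₂ = πr² = π(9.910×10^-3 m)² = 3.085×10^-4 m².
M = (4π×10⁻⁷)(1230)(159)(3.085×10^-4) = 7.582×10^-5 H.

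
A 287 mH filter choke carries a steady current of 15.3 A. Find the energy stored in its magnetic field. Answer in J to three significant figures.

Stored magnetic energy: U = ½LI².
U = ½(0.287 H)(15.3 A)² = 33.59 J.

U ≈ 33.6 J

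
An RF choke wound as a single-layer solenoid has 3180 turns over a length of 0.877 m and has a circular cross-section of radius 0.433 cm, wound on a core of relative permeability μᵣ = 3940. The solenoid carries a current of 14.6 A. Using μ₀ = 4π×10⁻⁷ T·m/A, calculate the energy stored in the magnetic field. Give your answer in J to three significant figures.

A = πr² = π(4.330×10^-3 m)² = 5.890×10^-5 m².
L = μ₀μᵣN²A/ℓ = (4π×10⁻⁷)(3940)(3180)²(5.890×10^-5)/(0.877) = 3.363 H.
U = ½LI² = ½(3.363)(14.6)² = 358.4 J.

U ≈ 358 J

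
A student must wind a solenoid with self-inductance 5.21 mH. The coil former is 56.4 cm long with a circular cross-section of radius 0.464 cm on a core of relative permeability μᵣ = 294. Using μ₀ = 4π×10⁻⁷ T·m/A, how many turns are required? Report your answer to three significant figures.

A = πr² = π(4.640×10^-3 m)² = 6.764×10^-5 m².
From L = μ₀μᵣN²A/ℓ, N = √(Lℓ / (μ₀μᵣA)).
N = √[(5.210×10^-3)(0.564) / ((4π×10⁻⁷)(294)×6.764×10^-5)] = √(1.176×10^5) ≈ 342.9.

N ≈ 343 turns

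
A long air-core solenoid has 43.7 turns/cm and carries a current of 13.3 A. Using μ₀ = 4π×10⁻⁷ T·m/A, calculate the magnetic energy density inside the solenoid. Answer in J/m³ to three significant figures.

B = μ₀nI = (4π×10⁻⁷)(4.370×10^3)(13.3) = 7.304×10^-2 T.
u = B²/(2μ₀) = (7.304×10^-2)²/(2×4π×10⁻⁷) = 2.122×10^3 J/m³.

u ≈ 2120 J/m³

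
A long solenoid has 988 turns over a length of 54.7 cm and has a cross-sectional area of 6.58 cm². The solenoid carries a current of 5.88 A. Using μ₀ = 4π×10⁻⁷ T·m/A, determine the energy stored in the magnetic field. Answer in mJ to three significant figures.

A = 6.58 cm² = 6.580×10^-4 m².
L = μ₀N²A/ℓ = (4π×10⁻⁷)(988)²(6.580×10^-4)/(0.547) = 1.476×10^-3 H.
U = ½LI² = ½(1.476×10^-3)(5.88)² = 2.551×10^-2 J.

U ≈ 25.5 mJ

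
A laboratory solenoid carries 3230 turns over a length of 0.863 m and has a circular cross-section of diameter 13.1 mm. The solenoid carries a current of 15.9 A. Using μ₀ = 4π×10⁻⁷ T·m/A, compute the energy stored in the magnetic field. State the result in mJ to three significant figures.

U ≈ 259 mJ

A = π(d/2)² = π(6.550×10^-3 m)² = 1.348×10^-4 m².
L = μ₀N²A/ℓ = (4π×10⁻⁷)(3230)²(1.348×10^-4)/(0.863) = 2.048×10^-3 H.
U = ½LI² = ½(2.048×10^-3)(15.9)² = 0.2588 J.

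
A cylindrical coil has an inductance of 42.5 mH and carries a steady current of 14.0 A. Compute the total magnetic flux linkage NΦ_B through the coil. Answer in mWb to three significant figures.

NΦ_B ≈ 595 mWb

From L = NΦ_B/I, the flux linkage is NΦ_B = LI.
NΦ_B = (4.250×10^-2 H)(14.0 A) = 0.595 Wb.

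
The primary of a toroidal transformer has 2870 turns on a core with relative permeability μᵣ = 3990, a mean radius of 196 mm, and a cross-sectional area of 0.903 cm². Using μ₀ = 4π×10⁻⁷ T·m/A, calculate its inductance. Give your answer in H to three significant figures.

L ≈ 3.03 H

For a thin toroid, L = μ₀μᵣN²A/(2πR).
L = (4π×10⁻⁷)(3990)(2870)²(9.030×10^-5) / (2π×0.196 m) = 3.028 H.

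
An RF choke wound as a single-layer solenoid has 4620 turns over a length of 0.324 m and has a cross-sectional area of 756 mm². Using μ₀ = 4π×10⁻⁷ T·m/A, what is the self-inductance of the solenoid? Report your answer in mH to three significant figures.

A = 756 mm² = 7.560×10^-4 m².
For a long solenoid, L = μ₀N²A/ℓ.
L = (4π×10⁻⁷)(4620)²(7.560×10^-4)/(0.324 m) = 6.259×10^-2 H.

L ≈ 62.6 mH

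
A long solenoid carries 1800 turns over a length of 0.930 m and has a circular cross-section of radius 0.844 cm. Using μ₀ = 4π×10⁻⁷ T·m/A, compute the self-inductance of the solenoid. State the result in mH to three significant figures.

A = πr² = π(8.440×10^-3 m)² = 2.238×10^-4 m².
For a long solenoid, L = μ₀N²A/ℓ.
L = (4π×10⁻⁷)(1800)²(2.238×10^-4)/(0.93 m) = 9.797×10^-4 H.

L ≈ 0.980 mH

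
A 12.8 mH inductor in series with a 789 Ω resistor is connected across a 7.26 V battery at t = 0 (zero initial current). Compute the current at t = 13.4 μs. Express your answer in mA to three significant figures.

I ≈ 5.17 mA

τ = L/R = 1.280×10^-2/789 = 1.622×10^-5 s; final current I_∞ = ε/R = 7.26/789 = 9.202×10^-3 A.
I(t) = I_∞(1 − e^(−t/τ)) with t/τ = 0.826.
I = (9.202×10^-3)(1 − e^(−0.826)) = 5.173×10^-3 A.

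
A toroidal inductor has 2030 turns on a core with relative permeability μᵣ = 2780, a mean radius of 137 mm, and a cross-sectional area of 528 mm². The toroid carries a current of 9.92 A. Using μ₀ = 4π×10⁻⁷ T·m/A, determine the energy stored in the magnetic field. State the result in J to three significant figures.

L = μ₀μᵣN²A/(2πR) = (4π×10⁻⁷)(2780)(2030)²(5.280×10^-4)/(2π×0.137) = 8.83 H.
U = ½LI² = ½(8.83)(9.92)² = 434.48 J.

U ≈ 434 J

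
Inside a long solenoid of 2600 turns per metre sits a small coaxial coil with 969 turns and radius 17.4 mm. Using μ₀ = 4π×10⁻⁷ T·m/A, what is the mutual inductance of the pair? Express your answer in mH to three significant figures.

The outer solenoid produces a uniform field B₁ = μ₀n₁I₁ across the inner coil,
so the flux linkage is N₂Φ = N₂B₁A₂ = μ₀n₁N₂A₂·I₁, giving M = μ₀n₁N₂A₂.
A₂ = πr² = π(1.740×10^-2 m)² = 9.511×10^-4 m².
M = (4π×10⁻⁷)(2600)(969)(9.511×10^-4) = 3.011×10^-3 H.

M ≈ 3.01 mH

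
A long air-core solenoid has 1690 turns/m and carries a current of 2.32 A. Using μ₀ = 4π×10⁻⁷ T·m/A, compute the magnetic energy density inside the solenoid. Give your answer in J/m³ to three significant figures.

u ≈ 9.66 J/m³

B = μ₀nI = (4π×10⁻⁷)(1.690×10^3)(2.32) = 4.927×10^-3 T.
u = B²/(2μ₀) = (4.927×10^-3)²/(2×4π×10⁻⁷) = 9.659 J/m³.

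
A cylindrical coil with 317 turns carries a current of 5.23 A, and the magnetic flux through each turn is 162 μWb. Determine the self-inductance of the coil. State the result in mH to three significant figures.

L ≈ 9.82 mH

Self-inductance is defined by L = NΦ_B/I (flux linkage over current).
L = (317)(1.620×10^-4 Wb)/(5.23 A) = 9.819×10^-3 H.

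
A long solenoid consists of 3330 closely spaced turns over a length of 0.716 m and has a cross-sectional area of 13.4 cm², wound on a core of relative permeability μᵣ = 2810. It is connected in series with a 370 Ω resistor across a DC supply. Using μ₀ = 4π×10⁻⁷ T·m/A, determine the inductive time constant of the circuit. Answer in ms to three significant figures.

A = 13.4 cm² = 1.340×10^-3 m².
L = μ₀μᵣN²A/ℓ = (4π×10⁻⁷)(2810)(3330)²(1.340×10^-3)/(0.716) = 73.28 H.
τ = L/R = (73.28)/(370) = 0.1981 s.

τ ≈ 198 ms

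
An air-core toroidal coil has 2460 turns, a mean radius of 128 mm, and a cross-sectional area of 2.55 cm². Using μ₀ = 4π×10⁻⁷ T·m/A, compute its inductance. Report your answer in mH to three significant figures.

For a thin toroid, L = μ₀N²A/(2πR).
L = (4π×10⁻⁷)(2460)²(2.550×10^-4) / (2π×0.128 m) = 2.411×10^-3 H.

L ≈ 2.41 mH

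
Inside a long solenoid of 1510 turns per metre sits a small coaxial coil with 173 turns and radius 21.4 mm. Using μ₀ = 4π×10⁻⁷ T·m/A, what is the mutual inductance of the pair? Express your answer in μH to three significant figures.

M ≈ 472 μH

The outer solenoid produces a uniform field B₁ = μ₀n₁I₁ across the inner coil,
so the flux linkage is N₂Φ = N₂B₁A₂ = μ₀n₁N₂A₂·I₁, giving M = μ₀n₁N₂A₂.
A₂ = πr² = π(2.140×10^-2 m)² = 1.439×10^-3 m².
M = (4π×10⁻⁷)(1510)(173)(1.439×10^-3) = 4.723×10^-4 H.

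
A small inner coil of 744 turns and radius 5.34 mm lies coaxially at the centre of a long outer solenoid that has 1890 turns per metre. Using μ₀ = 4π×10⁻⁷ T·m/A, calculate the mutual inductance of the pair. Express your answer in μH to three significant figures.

M ≈ 158 μH

The outer solenoid produces a uniform field B₁ = μ₀n₁I₁ across the inner coil,
so the flux linkage is N₂Φ = N₂B₁A₂ = μ₀n₁N₂A₂·I₁, giving M = μ₀n₁N₂A₂.
A₂ = πr² = π(5.340×10^-3 m)² = 8.958×10^-5 m².
M = (4π×10⁻⁷)(1890)(744)(8.958×10^-5) = 1.583×10^-4 H.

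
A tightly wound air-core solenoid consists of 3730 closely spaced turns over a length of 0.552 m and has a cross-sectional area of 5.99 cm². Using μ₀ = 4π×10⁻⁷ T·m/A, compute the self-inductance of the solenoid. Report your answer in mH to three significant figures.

L ≈ 19.0 mH

A = 5.99 cm² = 5.990×10^-4 m².
For a long solenoid, L = μ₀N²A/ℓ.
L = (4π×10⁻⁷)(3730)²(5.990×10^-4)/(0.552 m) = 1.897×10^-2 H.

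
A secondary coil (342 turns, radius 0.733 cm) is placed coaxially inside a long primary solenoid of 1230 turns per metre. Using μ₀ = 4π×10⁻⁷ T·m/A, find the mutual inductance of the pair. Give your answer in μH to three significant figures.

The outer solenoid produces a uniform field B₁ = μ₀n₁I₁ across the inner coil,
so the flux linkage is N₂Φ = N₂B₁A₂ = μ₀n₁N₂A₂·I₁, giving M = μ₀n₁N₂A₂.
A₂ = πr² = π(7.330×10^-3 m)² = 1.688×10^-4 m².
M = (4π×10⁻⁷)(1230)(342)(1.688×10^-4) = 8.923×10^-5 H.

M ≈ 89.2 μH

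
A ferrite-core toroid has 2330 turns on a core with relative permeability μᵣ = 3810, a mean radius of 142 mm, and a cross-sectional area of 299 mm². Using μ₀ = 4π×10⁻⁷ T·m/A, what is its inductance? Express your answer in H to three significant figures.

For a thin toroid, L = μ₀μᵣN²A/(2πR).
L = (4π×10⁻⁷)(3810)(2330)²(2.990×10^-4) / (2π×0.142 m) = 8.711 H.

L ≈ 8.71 H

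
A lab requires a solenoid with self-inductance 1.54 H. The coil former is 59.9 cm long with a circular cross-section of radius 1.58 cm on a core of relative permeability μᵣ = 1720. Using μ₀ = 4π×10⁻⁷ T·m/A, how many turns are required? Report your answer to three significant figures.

N ≈ 738 turns

A = πr² = π(1.580×10^-2 m)² = 7.843×10^-4 m².
From L = μ₀μᵣN²A/ℓ, N = √(Lℓ / (μ₀μᵣA)).
N = √[(1.54)(0.599) / ((4π×10⁻⁷)(1720)×7.843×10^-4)] = √(5.442×10^5) ≈ 737.7.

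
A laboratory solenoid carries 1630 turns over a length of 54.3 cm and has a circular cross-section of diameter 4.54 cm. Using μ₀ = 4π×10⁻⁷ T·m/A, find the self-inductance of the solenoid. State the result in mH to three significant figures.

A = π(d/2)² = π(2.270×10^-2 m)² = 1.619×10^-3 m².
For a long solenoid, L = μ₀N²A/ℓ.
L = (4π×10⁻⁷)(1630)²(1.619×10^-3)/(0.543 m) = 9.954×10^-3 H.

L ≈ 9.95 mH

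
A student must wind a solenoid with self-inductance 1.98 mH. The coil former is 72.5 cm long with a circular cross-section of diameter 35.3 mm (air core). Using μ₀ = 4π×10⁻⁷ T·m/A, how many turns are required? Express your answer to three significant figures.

A = π(d/2)² = π(1.765×10^-2 m)² = 9.787×10^-4 m².
From L = μ₀N²A/ℓ, N = √(Lℓ / (μ₀A)).
N = √[(1.980×10^-3)(0.725) / ((4π×10⁻⁷)×9.787×10^-4)] = √(1.167×10^6) ≈ 1080.4.

N ≈ 1080 turns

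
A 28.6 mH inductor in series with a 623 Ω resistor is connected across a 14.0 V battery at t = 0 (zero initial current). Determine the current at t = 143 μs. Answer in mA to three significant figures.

I ≈ 21.5 mA

τ = L/R = 2.860×10^-2/623 = 4.591×10^-5 s; final current I_∞ = ε/R = 14.0/623 = 2.247×10^-2 A.
I(t) = I_∞(1 − e^(−t/τ)) with t/τ = 3.115.
I = (2.247×10^-2)(1 − e^(−3.115)) = 2.147×10^-2 A.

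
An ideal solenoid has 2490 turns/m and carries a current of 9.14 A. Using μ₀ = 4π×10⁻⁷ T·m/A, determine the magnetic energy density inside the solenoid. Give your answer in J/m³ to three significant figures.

B = μ₀nI = (4π×10⁻⁷)(2.490×10^3)(9.14) = 2.860×10^-2 T.
u = B²/(2μ₀) = (2.860×10^-2)²/(2×4π×10⁻⁷) = 325.4 J/m³.

u ≈ 325 J/m³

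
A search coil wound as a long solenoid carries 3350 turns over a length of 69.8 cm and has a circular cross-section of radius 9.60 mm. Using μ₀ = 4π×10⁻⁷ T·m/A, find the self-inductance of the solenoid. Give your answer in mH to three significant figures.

A = πr² = π(9.600×10^-3 m)² = 2.895×10^-4 m².
For a long solenoid, L = μ₀N²A/ℓ.
L = (4π×10⁻⁷)(3350)²(2.895×10^-4)/(0.698 m) = 5.850×10^-3 H.

L ≈ 5.85 mH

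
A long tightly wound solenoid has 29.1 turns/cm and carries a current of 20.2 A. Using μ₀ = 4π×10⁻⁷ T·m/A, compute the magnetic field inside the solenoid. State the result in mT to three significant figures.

B ≈ 73.9 mT

Inside a long solenoid, B = μ₀nI.
B = (4π×10⁻⁷)(2.910×10^3 m⁻¹)(20.2 A) = 7.387×10^-2 T.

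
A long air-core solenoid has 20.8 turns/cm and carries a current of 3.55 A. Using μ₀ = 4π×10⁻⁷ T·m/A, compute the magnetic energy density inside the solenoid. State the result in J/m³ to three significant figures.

u ≈ 34.3 J/m³

B = μ₀nI = (4π×10⁻⁷)(2.080×10^3)(3.55) = 9.279×10^-3 T.
u = B²/(2μ₀) = (9.279×10^-3)²/(2×4π×10⁻⁷) = 34.26 J/m³.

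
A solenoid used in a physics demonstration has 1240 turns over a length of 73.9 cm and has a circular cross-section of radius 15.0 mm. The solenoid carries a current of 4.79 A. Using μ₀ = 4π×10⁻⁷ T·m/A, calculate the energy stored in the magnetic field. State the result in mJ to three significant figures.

U ≈ 21.2 mJ

A = πr² = π(1.500×10^-2 m)² = 7.069×10^-4 m².
L = μ₀N²A/ℓ = (4π×10⁻⁷)(1240)²(7.069×10^-4)/(0.739) = 1.848×10^-3 H.
U = ½LI² = ½(1.848×10^-3)(4.79)² = 2.120×10^-2 J.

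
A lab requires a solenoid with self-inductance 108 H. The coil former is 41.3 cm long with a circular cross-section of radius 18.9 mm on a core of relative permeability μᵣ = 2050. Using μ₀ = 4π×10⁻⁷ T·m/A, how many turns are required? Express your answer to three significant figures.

N ≈ 3930 turns

A = πr² = π(1.890×10^-2 m)² = 1.122×10^-3 m².
From L = μ₀μᵣN²A/ℓ, N = √(Lℓ / (μ₀μᵣA)).
N = √[(108)(0.413) / ((4π×10⁻⁷)(2050)×1.122×10^-3)] = √(1.543×10^7) ≈ 3928.0.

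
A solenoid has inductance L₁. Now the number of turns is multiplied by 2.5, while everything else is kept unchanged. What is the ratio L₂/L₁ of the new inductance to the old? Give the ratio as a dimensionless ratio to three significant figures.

L₂/L₁ = 6.25

For a solenoid, L ∝ μᵣN²A/ℓ.
L₂/L₁ = (2.5)^2 = 6.25.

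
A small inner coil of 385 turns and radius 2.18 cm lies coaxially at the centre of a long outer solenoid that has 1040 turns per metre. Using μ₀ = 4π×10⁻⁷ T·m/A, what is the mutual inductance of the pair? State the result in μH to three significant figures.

M ≈ 751 μH

The outer solenoid produces a uniform field B₁ = μ₀n₁I₁ across the inner coil,
so the flux linkage is N₂Φ = N₂B₁A₂ = μ₀n₁N₂A₂·I₁, giving M = μ₀n₁N₂A₂.
A₂ = πr² = π(2.180×10^-2 m)² = 1.493×10^-3 m².
M = (4π×10⁻⁷)(1040)(385)(1.493×10^-3) = 7.512×10^-4 H.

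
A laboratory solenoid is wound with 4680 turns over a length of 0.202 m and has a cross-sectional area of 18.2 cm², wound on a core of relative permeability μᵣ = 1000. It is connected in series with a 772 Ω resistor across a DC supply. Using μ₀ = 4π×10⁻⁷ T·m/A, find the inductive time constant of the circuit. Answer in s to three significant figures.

A = 18.2 cm² = 1.820×10^-3 m².
L = μ₀μᵣN²A/ℓ = (4π×10⁻⁷)(1000)(4680)²(1.820×10^-3)/(0.202) = 248 H.
τ = L/R = (248)/(772) = 0.3212 s.

τ ≈ 0.321 s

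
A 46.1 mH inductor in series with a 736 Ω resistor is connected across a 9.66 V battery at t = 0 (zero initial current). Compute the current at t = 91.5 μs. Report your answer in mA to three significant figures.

τ = L/R = 4.610×10^-2/736 = 6.264×10^-5 s; final current I_∞ = ε/R = 9.66/736 = 1.312×10^-2 A.
I(t) = I_∞(1 − e^(−t/τ)) with t/τ = 1.461.
I = (1.312×10^-2)(1 − e^(−1.461)) = 1.008×10^-2 A.

I ≈ 10.1 mA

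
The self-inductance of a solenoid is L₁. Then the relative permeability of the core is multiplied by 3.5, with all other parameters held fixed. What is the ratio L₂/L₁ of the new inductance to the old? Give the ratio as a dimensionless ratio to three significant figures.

For a solenoid, L ∝ μᵣN²A/ℓ.
L₂/L₁ = (3.5) = 3.50.

L₂/L₁ = 3.50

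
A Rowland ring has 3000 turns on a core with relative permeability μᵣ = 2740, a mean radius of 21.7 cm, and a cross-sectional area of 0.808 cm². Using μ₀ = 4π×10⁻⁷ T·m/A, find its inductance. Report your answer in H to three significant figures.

L ≈ 1.84 H

For a thin toroid, L = μ₀μᵣN²A/(2πR).
L = (4π×10⁻⁷)(2740)(3000)²(8.080×10^-5) / (2π×0.217 m) = 1.836 H.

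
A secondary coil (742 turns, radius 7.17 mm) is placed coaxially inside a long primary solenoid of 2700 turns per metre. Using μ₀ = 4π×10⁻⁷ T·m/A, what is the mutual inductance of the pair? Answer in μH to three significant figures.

The outer solenoid produces a uniform field B₁ = μ₀n₁I₁ across the inner coil,
so the flux linkage is N₂Φ = N₂B₁A₂ = μ₀n₁N₂A₂·I₁, giving M = μ₀n₁N₂A₂.
A₂ = πr² = π(7.170×10^-3 m)² = 1.615×10^-4 m².
M = (4π×10⁻⁷)(2700)(742)(1.615×10^-4) = 4.066×10^-4 H.

M ≈ 407 μH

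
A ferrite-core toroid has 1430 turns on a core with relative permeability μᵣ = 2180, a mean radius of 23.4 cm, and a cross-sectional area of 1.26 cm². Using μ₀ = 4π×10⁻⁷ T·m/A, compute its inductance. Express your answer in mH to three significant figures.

L ≈ 480 mH

For a thin toroid, L = μ₀μᵣN²A/(2πR).
L = (4π×10⁻⁷)(2180)(1430)²(1.260×10^-4) / (2π×0.234 m) = 0.4801 H.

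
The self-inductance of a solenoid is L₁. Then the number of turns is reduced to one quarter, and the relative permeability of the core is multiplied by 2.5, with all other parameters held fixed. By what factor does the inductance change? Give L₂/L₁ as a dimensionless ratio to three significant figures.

L₂/L₁ = 0.156

For a solenoid, L ∝ μᵣN²A/ℓ.
L₂/L₁ = (0.25)^2 × (2.5) = 0.156.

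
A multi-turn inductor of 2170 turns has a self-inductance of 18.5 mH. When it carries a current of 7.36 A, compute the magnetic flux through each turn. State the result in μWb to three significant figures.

From L = NΦ_B/I, the flux per turn is Φ_B = LI/N.
Φ_B = (1.850×10^-2 H)(7.36 A)/2170 = 6.2747×10^-5 Wb.

Φ_B ≈ 62.7 μWb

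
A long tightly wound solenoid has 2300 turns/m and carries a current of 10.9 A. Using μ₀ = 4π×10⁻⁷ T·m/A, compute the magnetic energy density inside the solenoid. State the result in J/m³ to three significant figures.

u ≈ 395 J/m³

B = μ₀nI = (4π×10⁻⁷)(2.300×10^3)(10.9) = 3.150×10^-2 T.
u = B²/(2μ₀) = (3.150×10^-2)²/(2×4π×10⁻⁷) = 394.9 J/m³.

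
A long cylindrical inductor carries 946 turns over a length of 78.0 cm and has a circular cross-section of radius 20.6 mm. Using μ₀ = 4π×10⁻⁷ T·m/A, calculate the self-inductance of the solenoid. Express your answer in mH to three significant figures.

A = πr² = π(2.060×10^-2 m)² = 1.333×10^-3 m².
For a long solenoid, L = μ₀N²A/ℓ.
L = (4π×10⁻⁷)(946)²(1.333×10^-3)/(0.78 m) = 1.922×10^-3 H.

L ≈ 1.92 mH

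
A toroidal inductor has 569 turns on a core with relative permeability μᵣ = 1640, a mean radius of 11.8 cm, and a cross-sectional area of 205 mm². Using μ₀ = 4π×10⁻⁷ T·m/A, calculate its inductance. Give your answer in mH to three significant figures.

L ≈ 184 mH

For a thin toroid, L = μ₀μᵣN²A/(2πR).
L = (4π×10⁻⁷)(1640)(569)²(2.050×10^-4) / (2π×0.118 m) = 0.18449 H.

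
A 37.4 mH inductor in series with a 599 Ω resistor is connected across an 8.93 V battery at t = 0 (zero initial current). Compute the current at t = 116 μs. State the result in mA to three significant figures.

I ≈ 12.6 mA

τ = L/R = 3.740×10^-2/599 = 6.244×10^-5 s; final current I_∞ = ε/R = 8.93/599 = 1.491×10^-2 A.
I(t) = I_∞(1 − e^(−t/τ)) with t/τ = 1.858.
I = (1.491×10^-2)(1 − e^(−1.858)) = 1.258×10^-2 A.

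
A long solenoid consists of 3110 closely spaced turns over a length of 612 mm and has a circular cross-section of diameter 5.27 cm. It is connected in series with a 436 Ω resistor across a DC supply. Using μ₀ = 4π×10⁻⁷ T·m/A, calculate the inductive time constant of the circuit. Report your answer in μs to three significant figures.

A = π(d/2)² = π(2.635×10^-2 m)² = 2.181×10^-3 m².
L = μ₀N²A/ℓ = (4π×10⁻⁷)(3110)²(2.181×10^-3)/(0.612) = 4.332×10^-2 H.
τ = L/R = (4.332×10^-2)/(436) = 9.936×10^-5 s.

τ ≈ 99.4 μs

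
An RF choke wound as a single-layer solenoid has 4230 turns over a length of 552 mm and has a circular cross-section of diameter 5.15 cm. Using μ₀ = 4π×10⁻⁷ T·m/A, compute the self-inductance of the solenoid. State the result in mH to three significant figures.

L ≈ 84.9 mH

A = π(d/2)² = π(2.575×10^-2 m)² = 2.083×10^-3 m².
For a long solenoid, L = μ₀N²A/ℓ.
L = (4π×10⁻⁷)(4230)²(2.083×10^-3)/(0.552 m) = 8.485×10^-2 H.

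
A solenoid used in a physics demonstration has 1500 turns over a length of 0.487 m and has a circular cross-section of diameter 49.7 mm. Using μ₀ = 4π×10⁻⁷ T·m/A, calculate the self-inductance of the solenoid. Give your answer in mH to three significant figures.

L ≈ 11.3 mH

A = π(d/2)² = π(2.485×10^-2 m)² = 1.940×10^-3 m².
For a long solenoid, L = μ₀N²A/ℓ.
L = (4π×10⁻⁷)(1500)²(1.940×10^-3)/(0.487 m) = 1.126×10^-2 H.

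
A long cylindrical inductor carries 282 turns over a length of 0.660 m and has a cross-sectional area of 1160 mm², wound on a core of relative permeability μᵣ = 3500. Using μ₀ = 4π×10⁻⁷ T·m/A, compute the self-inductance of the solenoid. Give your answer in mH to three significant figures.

L ≈ 615 mH

A = 1160 mm² = 1.160×10^-3 m².
For a long solenoid, L = μ₀μᵣN²A/ℓ.
L = (4π×10⁻⁷)(3500)(282)²(1.160×10^-3)/(0.66 m) = 0.6147 H.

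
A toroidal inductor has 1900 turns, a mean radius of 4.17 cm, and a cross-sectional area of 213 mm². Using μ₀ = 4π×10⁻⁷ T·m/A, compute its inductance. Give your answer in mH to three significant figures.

L ≈ 3.69 mH

For a thin toroid, L = μ₀N²A/(2πR).
L = (4π×10⁻⁷)(1900)²(2.130×10^-4) / (2π×4.170×10^-2 m) = 3.688×10^-3 H.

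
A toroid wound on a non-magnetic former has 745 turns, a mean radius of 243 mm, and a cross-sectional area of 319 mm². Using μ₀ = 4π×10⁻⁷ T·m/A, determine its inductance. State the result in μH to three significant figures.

L ≈ 146 μH

For a thin toroid, L = μ₀N²A/(2πR).
L = (4π×10⁻⁷)(745)²(3.190×10^-4) / (2π×0.243 m) = 1.457×10^-4 H.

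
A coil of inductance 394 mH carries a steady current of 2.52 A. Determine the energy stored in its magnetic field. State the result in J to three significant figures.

Stored magnetic energy: U = ½LI².
U = ½(0.394 H)(2.52 A)² = 1.251 J.

U ≈ 1.25 J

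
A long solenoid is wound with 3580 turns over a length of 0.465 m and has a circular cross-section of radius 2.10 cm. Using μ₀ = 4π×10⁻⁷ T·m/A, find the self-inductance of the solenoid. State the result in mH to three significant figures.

A = πr² = π(2.100×10^-2 m)² = 1.385×10^-3 m².
For a long solenoid, L = μ₀N²A/ℓ.
L = (4π×10⁻⁷)(3580)²(1.385×10^-3)/(0.465 m) = 4.799×10^-2 H.

L ≈ 48.0 mH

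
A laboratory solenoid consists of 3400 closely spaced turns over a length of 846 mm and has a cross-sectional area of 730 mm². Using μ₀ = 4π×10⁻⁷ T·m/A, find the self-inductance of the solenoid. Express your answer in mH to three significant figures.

L ≈ 12.5 mH

A = 730 mm² = 7.300×10^-4 m².
For a long solenoid, L = μ₀N²A/ℓ.
L = (4π×10⁻⁷)(3400)²(7.300×10^-4)/(0.846 m) = 1.253×10^-2 H.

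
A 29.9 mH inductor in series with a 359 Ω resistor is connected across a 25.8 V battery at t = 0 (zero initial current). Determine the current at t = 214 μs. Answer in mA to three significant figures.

I ≈ 66.4 mA

τ = L/R = 2.990×10^-2/359 = 8.329×10^-5 s; final current I_∞ = ε/R = 25.8/359 = 7.187×10^-2 A.
I(t) = I_∞(1 − e^(−t/τ)) with t/τ = 2.569.
I = (7.187×10^-2)(1 − e^(−2.569)) = 6.636×10^-2 A.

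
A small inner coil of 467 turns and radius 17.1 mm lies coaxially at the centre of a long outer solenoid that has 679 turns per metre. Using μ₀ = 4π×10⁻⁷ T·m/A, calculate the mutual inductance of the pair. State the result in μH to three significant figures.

The outer solenoid produces a uniform field B₁ = μ₀n₁I₁ across the inner coil,
so the flux linkage is N₂Φ = N₂B₁A₂ = μ₀n₁N₂A₂·I₁, giving M = μ₀n₁N₂A₂.
A₂ = πr² = π(1.710×10^-2 m)² = 9.186×10^-4 m².
M = (4π×10⁻⁷)(679)(467)(9.186×10^-4) = 3.660×10^-4 H.

M ≈ 366 μH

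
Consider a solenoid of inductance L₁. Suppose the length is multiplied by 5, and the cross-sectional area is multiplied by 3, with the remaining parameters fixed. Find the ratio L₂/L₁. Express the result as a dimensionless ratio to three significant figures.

For a solenoid, L ∝ μᵣN²A/ℓ.
L₂/L₁ = (5)^-1 × (3) = 0.600.

L₂/L₁ = 0.600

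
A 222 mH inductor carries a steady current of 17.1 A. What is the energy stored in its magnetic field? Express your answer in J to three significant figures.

U ≈ 32.5 J

Stored magnetic energy: U = ½LI².
U = ½(0.222 H)(17.1 A)² = 32.46 J.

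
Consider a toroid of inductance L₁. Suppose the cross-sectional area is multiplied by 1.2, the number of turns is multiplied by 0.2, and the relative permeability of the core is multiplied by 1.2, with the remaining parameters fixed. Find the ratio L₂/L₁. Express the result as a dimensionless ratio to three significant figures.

For a toroid, L ∝ μᵣN²A/R.
L₂/L₁ = (1.2) × (0.2)^2 × (1.2) = 0.0576.

L₂/L₁ = 0.0576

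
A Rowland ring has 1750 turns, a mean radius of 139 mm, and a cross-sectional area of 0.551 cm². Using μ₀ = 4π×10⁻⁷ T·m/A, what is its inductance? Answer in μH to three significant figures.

L ≈ 243 μH

For a thin toroid, L = μ₀N²A/(2πR).
L = (4π×10⁻⁷)(1750)²(5.510×10^-5) / (2π×0.139 m) = 2.428×10^-4 H.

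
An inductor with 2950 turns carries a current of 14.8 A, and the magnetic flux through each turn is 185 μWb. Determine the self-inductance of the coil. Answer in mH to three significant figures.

Self-inductance is defined by L = NΦ_B/I (flux linkage over current).
L = (2950)(1.850×10^-4 Wb)/(14.8 A) = 3.687×10^-2 H.

L ≈ 36.9 mH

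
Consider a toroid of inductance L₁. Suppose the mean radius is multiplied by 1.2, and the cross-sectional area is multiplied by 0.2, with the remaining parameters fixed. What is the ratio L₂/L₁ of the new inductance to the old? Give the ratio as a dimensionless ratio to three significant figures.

L₂/L₁ = 0.167

For a toroid, L ∝ μᵣN²A/R.
L₂/L₁ = (1.2)^-1 × (0.2) = 0.167.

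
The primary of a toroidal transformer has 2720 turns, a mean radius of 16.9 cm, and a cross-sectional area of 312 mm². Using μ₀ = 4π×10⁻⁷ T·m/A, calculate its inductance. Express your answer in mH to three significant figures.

For a thin toroid, L = μ₀N²A/(2πR).
L = (4π×10⁻⁷)(2720)²(3.120×10^-4) / (2π×0.169 m) = 2.732×10^-3 H.

L ≈ 2.73 mH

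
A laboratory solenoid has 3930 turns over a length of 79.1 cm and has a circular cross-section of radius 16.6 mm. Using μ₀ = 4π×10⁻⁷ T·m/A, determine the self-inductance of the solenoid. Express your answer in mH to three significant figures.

A = πr² = π(1.660×10^-2 m)² = 8.657×10^-4 m².
For a long solenoid, L = μ₀N²A/ℓ.
L = (4π×10⁻⁷)(3930)²(8.657×10^-4)/(0.791 m) = 2.124×10^-2 H.

L ≈ 21.2 mH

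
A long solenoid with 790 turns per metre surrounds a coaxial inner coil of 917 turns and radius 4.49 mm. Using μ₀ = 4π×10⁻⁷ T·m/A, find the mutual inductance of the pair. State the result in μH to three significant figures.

M ≈ 57.7 μH

The outer solenoid produces a uniform field B₁ = μ₀n₁I₁ across the inner coil,
so the flux linkage is N₂Φ = N₂B₁A₂ = μ₀n₁N₂A₂·I₁, giving M = μ₀n₁N₂A₂.
A₂ = πr² = π(4.490×10^-3 m)² = 6.333×10^-5 m².
M = (4π×10⁻⁷)(790)(917)(6.333×10^-5) = 5.766×10^-5 H.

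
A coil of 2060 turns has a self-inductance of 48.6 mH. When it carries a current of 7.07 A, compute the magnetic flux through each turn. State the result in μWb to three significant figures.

From L = NΦ_B/I, the flux per turn is Φ_B = LI/N.
Φ_B = (4.860×10^-2 H)(7.07 A)/2060 = 1.668×10^-4 Wb.

Φ_B ≈ 167 μWb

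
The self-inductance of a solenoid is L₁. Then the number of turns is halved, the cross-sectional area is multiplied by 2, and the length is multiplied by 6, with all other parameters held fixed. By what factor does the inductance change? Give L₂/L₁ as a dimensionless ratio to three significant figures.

L₂/L₁ = 0.0833

For a solenoid, L ∝ μᵣN²A/ℓ.
L₂/L₁ = (0.5)^2 × (2) × (6)^-1 = 0.0833.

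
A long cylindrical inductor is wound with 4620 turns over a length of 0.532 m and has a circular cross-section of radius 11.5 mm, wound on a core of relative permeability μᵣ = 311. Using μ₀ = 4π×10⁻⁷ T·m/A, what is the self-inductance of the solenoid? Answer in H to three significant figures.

A = πr² = π(1.150×10^-2 m)² = 4.1548×10^-4 m².
For a long solenoid, L = μ₀μᵣN²A/ℓ.
L = (4π×10⁻⁷)(311)(4620)²(4.1548×10^-4)/(0.532 m) = 6.5146 H.

L ≈ 6.51 H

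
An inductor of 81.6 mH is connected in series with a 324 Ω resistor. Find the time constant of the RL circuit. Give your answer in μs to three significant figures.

τ = L/R = (8.160×10^-2 H)/(324 Ω) = 2.519×10^-4 s.

τ ≈ 252 μs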